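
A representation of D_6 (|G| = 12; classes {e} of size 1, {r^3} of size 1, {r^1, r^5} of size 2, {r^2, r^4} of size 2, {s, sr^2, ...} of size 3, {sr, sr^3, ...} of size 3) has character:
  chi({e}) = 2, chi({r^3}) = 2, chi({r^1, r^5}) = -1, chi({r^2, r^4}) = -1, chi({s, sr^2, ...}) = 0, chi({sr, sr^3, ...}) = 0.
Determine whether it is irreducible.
Irreducible: <chi, chi> = 1.

Why: <chi, chi> = (1/|G|) sum_C |C| * |chi(C)|^2 = (1/12)[1*|2|^2 + 1*|2|^2 + 2*|-1|^2 + 2*|-1|^2 + 3*|0|^2 + 3*|0|^2]
  = (1/12)[(4) + (4) + (2) + (2) + (0) + (0)] = 12/12 = 1.
A character is irreducible iff <chi, chi> = 1, so this representation is irreducible.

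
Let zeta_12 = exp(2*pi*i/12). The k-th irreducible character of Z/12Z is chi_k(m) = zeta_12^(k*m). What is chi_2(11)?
chi_2(11) = zeta_12^22 = exp(-I*pi/3)

Argument: chi_2(11) = zeta_12^(2*11) = zeta_12^22. Since zeta_12^12 = 1, this equals zeta_12^10 = exp(2*pi*i*10/12) = exp(-I*pi/3).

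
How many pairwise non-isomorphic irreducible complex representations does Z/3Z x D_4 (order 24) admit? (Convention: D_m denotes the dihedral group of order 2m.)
15

Proof sketch: The number of irreducible complex representations of a finite group equals its number of conjugacy classes. For a direct product, #classes(G x H) = #classes(G) * #classes(H). Z/3Z has 3 classes (abelian), D_4 has 5 classes, so 3 * 5 = 15, so Z/3Z x D_4 (order 24) has exactly 15 irreducible complex representations.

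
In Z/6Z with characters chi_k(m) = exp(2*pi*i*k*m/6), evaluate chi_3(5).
chi_3(5) = zeta_6^15 = -1

Derivation: chi_3(5) = zeta_6^(3*5) = zeta_6^15. Since zeta_6^6 = 1, this equals zeta_6^3 = exp(2*pi*i*3/6) = -1.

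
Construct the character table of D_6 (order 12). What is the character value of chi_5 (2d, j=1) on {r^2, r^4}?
Conjugacy classes: {e} of size 1, {r^3} of size 1, {r^1, r^5} of size 2, {r^2, r^4} of size 2, {s, sr^2, ...} of size 3, {sr, sr^3, ...} of size 3.
Character table:
  irrep \ class              {e} (size 1)  {r^3} (size 1)  {r^1, r^5} (size 2)  {r^2, r^4} (size 2)  {s, sr^2, ...} (size 3)  {sr, sr^3, ...} (size 3)
  chi_1 (triv)               1             1               1                    1                    1                        1                       
  chi_2 (sign: r->1, s->-1)  1             1               1                    1                    -1                       -1                      
  chi_3 (r->-1, s->1)        1             -1              -1                   1                    1                        -1                      
  chi_4 (r->-1, s->-1)       1             -1              -1                   1                    -1                       1                       
  chi_5 (2d, j=1)            2             -2              1                    -1                   0                        0                       
  chi_6 (2d, j=2)            2             2               -1                   -1                   0                        0                       

Spot check: chi_5 (2d, j=1) on {r^2, r^4} = -1.

Argument: D_6 has order 2*6 = 12 with 6 conjugacy classes, hence 6 irreducibles. Sum of squared dims 1 + 1 + 1 + 1 + 4 + 4 = 12 = |G|. Linear characters come from the abelianisation; the 2-dimensional irreps have character r^k -> 2*cos(2*pi*j*k/6), reflections -> 0.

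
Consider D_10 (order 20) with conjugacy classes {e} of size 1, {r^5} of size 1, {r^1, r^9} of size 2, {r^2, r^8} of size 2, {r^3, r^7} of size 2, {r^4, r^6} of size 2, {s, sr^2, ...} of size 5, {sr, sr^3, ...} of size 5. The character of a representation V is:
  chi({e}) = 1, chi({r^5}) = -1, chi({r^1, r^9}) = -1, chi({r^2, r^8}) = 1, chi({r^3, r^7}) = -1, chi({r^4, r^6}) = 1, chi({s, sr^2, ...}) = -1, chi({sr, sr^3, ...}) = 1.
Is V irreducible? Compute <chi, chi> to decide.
Irreducible: <chi, chi> = 1.

Derivation: <chi, chi> = (1/|G|) sum_C |C| * |chi(C)|^2 = (1/20)[1*|1|^2 + 1*|-1|^2 + 2*|-1|^2 + 2*|1|^2 + 2*|-1|^2 + 2*|1|^2 + 5*|-1|^2 + 5*|1|^2]
  = (1/20)[(1) + (1) + (2) + (2) + (2) + (2) + (5) + (5)] = 20/20 = 1.
A character is irreducible iff <chi, chi> = 1, so this representation is irreducible.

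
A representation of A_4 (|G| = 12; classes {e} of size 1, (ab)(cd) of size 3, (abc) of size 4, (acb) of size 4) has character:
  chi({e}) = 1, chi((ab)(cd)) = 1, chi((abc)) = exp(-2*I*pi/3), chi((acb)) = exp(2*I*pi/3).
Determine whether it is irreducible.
Irreducible: <chi, chi> = 1.

Reasoning: <chi, chi> = (1/|G|) sum_C |C| * |chi(C)|^2 = (1/12)[1*|1|^2 + 3*|1|^2 + 4*|exp(-2*I*pi/3)|^2 + 4*|exp(2*I*pi/3)|^2]
  = (1/12)[(1) + (3) + (4) + (4)] = 12/12 = 1.
(Exp terms are combined using exp(i*s)*conj(exp(i*t)) = exp(i*(s-t)), and sums of them are collapsed using the identity that for every m > 1 the m distinct m-th roots of unity sum to 0, e.g. 1 + exp(2*I*pi/3) + exp(-2*I*pi/3) = 0.)
A character is irreducible iff <chi, chi> = 1, so this representation is irreducible.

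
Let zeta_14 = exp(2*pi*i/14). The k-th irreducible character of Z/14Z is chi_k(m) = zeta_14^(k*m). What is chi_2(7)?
chi_2(7) = zeta_14^14 = 1

Why: chi_2(7) = zeta_14^(2*7) = zeta_14^14. Since zeta_14^14 = 1, this equals zeta_14^0 = exp(2*pi*i*0/14) = 1.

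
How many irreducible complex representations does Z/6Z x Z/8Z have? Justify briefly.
48

Solution. The number of irreducible complex representations of a finite group equals its number of conjugacy classes. Z/6Z x Z/8Z is abelian of order 48, so every element is its own conjugacy class: 48 classes, so Z/6Z x Z/8Z (order 48) has exactly 48 irreducible complex representations.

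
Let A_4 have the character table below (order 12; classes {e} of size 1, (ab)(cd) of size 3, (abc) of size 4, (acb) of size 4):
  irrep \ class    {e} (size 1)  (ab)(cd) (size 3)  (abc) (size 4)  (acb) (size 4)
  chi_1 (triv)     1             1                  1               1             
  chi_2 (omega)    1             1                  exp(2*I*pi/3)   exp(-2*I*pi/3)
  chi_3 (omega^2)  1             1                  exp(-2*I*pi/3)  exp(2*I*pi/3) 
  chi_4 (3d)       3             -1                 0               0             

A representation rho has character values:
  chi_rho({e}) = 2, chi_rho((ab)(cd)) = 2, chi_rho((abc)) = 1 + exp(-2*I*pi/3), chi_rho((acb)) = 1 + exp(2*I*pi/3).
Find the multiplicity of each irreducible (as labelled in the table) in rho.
Multiplicities: chi_1: 1, chi_2: 0, chi_3: 1, chi_4: 0.

Solution. Use <chi_rho, chi> = (1/|G|) sum_C |C| * chi_rho(C) * conj(chi(C)) with |G| = 12 for each irreducible chi in the table:
  <chi_rho, chi_1> = (1/12)[1*(2)*conj(1) + 3*(2)*conj(1) + 4*(1 + exp(-2*I*pi/3))*conj(1) + 4*(1 + exp(2*I*pi/3))*conj(1)]
      = (1/12)[(2) + (6) + (4 + 4*exp(-2*I*pi/3)) + (4 + 4*exp(2*I*pi/3))] = 12/12 = 1
  <chi_rho, chi_2> = (1/12)[1*(2)*conj(1) + 3*(2)*conj(1) + 4*(1 + exp(-2*I*pi/3))*conj(exp(2*I*pi/3)) + 4*(1 + exp(2*I*pi/3))*conj(exp(-2*I*pi/3))]
      = (1/12)[(2) + (6) + (-4) + (-4)] = 0/12 = 0
  <chi_rho, chi_3> = (1/12)[1*(2)*conj(1) + 3*(2)*conj(1) + 4*(1 + exp(-2*I*pi/3))*conj(exp(-2*I*pi/3)) + 4*(1 + exp(2*I*pi/3))*conj(exp(2*I*pi/3))]
      = (1/12)[(2) + (6) + (4 + 4*exp(2*I*pi/3)) + (4 + 4*exp(-2*I*pi/3))] = 12/12 = 1
  <chi_rho, chi_4> = (1/12)[1*(2)*conj(3) + 3*(2)*conj(-1) + 4*(1 + exp(-2*I*pi/3))*conj(0) + 4*(1 + exp(2*I*pi/3))*conj(0)]
      = (1/12)[(6) + (-6) + (0) + (0)] = 0/12 = 0
(Exp terms are combined using exp(i*s)*conj(exp(i*t)) = exp(i*(s-t)), and sums of them are collapsed using the identity that for every m > 1 the m distinct m-th roots of unity sum to 0, e.g. 1 + exp(2*I*pi/3) + exp(-2*I*pi/3) = 0.)
Dimension check: dim(rho) = sum (mult * dim) = 1*1 + 0*1 + 1*1 + 0*3 = 2 = chi_rho(e) = 2.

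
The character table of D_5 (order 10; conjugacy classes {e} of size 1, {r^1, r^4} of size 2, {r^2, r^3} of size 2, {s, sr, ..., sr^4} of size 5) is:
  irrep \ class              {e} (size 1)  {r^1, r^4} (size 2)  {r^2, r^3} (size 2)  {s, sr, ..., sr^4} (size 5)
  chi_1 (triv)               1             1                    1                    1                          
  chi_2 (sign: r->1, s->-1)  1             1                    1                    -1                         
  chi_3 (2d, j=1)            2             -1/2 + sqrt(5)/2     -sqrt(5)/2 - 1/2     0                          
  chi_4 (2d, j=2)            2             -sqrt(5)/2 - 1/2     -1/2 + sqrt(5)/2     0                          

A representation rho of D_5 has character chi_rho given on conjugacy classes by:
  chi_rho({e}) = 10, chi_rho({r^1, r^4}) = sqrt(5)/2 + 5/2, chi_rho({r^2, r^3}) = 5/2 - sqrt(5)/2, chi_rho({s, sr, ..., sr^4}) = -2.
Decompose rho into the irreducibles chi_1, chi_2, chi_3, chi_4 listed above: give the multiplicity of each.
Multiplicities: chi_1: 1, chi_2: 3, chi_3: 2, chi_4: 1.

Why: Use <chi_rho, chi> = (1/|G|) sum_C |C| * chi_rho(C) * conj(chi(C)) with |G| = 10 for each irreducible chi in the table:
  <chi_rho, chi_1> = (1/10)[1*(10)*conj(1) + 2*(sqrt(5)/2 + 5/2)*conj(1) + 2*(5/2 - sqrt(5)/2)*conj(1) + 5*(-2)*conj(1)]
      = (1/10)[(10) + (sqrt(5) + 5) + (5 - sqrt(5)) + (-10)] = 10/10 = 1
  <chi_rho, chi_2> = (1/10)[1*(10)*conj(1) + 2*(sqrt(5)/2 + 5/2)*conj(1) + 2*(5/2 - sqrt(5)/2)*conj(1) + 5*(-2)*conj(-1)]
      = (1/10)[(10) + (sqrt(5) + 5) + (5 - sqrt(5)) + (10)] = 30/10 = 3
  <chi_rho, chi_3> = (1/10)[1*(10)*conj(2) + 2*(sqrt(5)/2 + 5/2)*conj(-1/2 + sqrt(5)/2) + 2*(5/2 - sqrt(5)/2)*conj(-sqrt(5)/2 - 1/2) + 5*(-2)*conj(0)]
      = (1/10)[(20) + (2*sqrt(5)) + (-2*sqrt(5)) + (0)] = 20/10 = 2
  <chi_rho, chi_4> = (1/10)[1*(10)*conj(2) + 2*(sqrt(5)/2 + 5/2)*conj(-sqrt(5)/2 - 1/2) + 2*(5/2 - sqrt(5)/2)*conj(-1/2 + sqrt(5)/2) + 5*(-2)*conj(0)]
      = (1/10)[(20) + (-3*sqrt(5) - 5) + (-5 + 3*sqrt(5)) + (0)] = 10/10 = 1
Dimension check: dim(rho) = sum (mult * dim) = 1*1 + 3*1 + 2*2 + 1*2 = 10 = chi_rho(e) = 10.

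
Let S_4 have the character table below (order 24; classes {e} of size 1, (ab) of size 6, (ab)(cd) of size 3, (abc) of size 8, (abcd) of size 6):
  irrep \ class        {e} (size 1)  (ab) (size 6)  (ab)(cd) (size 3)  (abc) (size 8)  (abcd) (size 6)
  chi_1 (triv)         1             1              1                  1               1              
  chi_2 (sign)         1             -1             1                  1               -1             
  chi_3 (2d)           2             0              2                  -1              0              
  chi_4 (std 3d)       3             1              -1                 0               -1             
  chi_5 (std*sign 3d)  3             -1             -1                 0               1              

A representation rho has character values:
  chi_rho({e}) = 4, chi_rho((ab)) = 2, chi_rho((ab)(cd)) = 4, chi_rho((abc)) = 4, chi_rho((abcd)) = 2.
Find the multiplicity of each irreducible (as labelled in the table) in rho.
Multiplicities: chi_1: 3, chi_2: 1, chi_3: 0, chi_4: 0, chi_5: 0.

Explanation: Use <chi_rho, chi> = (1/|G|) sum_C |C| * chi_rho(C) * conj(chi(C)) with |G| = 24 for each irreducible chi in the table:
  <chi_rho, chi_1> = (1/24)[1*(4)*conj(1) + 6*(2)*conj(1) + 3*(4)*conj(1) + 8*(4)*conj(1) + 6*(2)*conj(1)]
      = (1/24)[(4) + (12) + (12) + (32) + (12)] = 72/24 = 3
  <chi_rho, chi_2> = (1/24)[1*(4)*conj(1) + 6*(2)*conj(-1) + 3*(4)*conj(1) + 8*(4)*conj(1) + 6*(2)*conj(-1)]
      = (1/24)[(4) + (-12) + (12) + (32) + (-12)] = 24/24 = 1
  <chi_rho, chi_3> = (1/24)[1*(4)*conj(2) + 6*(2)*conj(0) + 3*(4)*conj(2) + 8*(4)*conj(-1) + 6*(2)*conj(0)]
      = (1/24)[(8) + (0) + (24) + (-32) + (0)] = 0/24 = 0
  <chi_rho, chi_4> = (1/24)[1*(4)*conj(3) + 6*(2)*conj(1) + 3*(4)*conj(-1) + 8*(4)*conj(0) + 6*(2)*conj(-1)]
      = (1/24)[(12) + (12) + (-12) + (0) + (-12)] = 0/24 = 0
  <chi_rho, chi_5> = (1/24)[1*(4)*conj(3) + 6*(2)*conj(-1) + 3*(4)*conj(-1) + 8*(4)*conj(0) + 6*(2)*conj(1)]
      = (1/24)[(12) + (-12) + (-12) + (0) + (12)] = 0/24 = 0
Dimension check: dim(rho) = sum (mult * dim) = 3*1 + 1*1 + 0*2 + 0*3 + 0*3 = 4 = chi_rho(e) = 4.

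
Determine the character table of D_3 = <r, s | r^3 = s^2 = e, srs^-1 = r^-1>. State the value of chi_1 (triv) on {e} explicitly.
Conjugacy classes: {e} of size 1, {r^1, r^2} of size 2, {s, sr, ..., sr^2} of size 3.
Character table:
  irrep \ class              {e} (size 1)  {r^1, r^2} (size 2)  {s, sr, ..., sr^2} (size 3)
  chi_1 (triv)               1             1                    1                          
  chi_2 (sign: r->1, s->-1)  1             1                    -1                         
  chi_3 (2d, j=1)            2             -1                   0                          

Spot check: chi_1 (triv) on {e} = 1.

Solution. D_3 has order 2*3 = 6 with 3 conjugacy classes, hence 3 irreducibles. Sum of squared dims 1 + 1 + 4 = 6 = |G|. Linear characters come from the abelianisation; the 2-dimensional irreps have character r^k -> 2*cos(2*pi*j*k/3), reflections -> 0.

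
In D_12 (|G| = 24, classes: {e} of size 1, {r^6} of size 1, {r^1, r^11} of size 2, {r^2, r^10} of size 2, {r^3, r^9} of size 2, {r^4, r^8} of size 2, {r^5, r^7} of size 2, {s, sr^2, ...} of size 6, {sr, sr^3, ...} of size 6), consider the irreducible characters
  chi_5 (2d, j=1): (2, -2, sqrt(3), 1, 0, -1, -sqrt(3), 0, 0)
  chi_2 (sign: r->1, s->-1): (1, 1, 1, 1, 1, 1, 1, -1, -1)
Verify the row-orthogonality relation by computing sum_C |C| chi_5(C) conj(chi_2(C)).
Sum = 0; so <chi_5, chi_2> = 0 (distinct irreducibles are orthogonal).

Compute term by term over conjugacy classes (|C| * chi_5(C) * conj(chi_2(C))):
  1*(2)*conj(1) + 1*(-2)*conj(1) + 2*(sqrt(3))*conj(1) + 2*(1)*conj(1) + 2*(0)*conj(1) + 2*(-1)*conj(1) + 2*(-sqrt(3))*conj(1) + 6*(0)*conj(-1) + 6*(0)*conj(-1)
  = (2) + (-2) + (2*sqrt(3)) + (2) + (0) + (-2) + (-2*sqrt(3)) + (0) + (0)
  = 0.
Dividing by |G| = 24 gives 0/24 = 0, matching the row-orthogonality relation <chi_5, chi_2> = [chi_5 = chi_2].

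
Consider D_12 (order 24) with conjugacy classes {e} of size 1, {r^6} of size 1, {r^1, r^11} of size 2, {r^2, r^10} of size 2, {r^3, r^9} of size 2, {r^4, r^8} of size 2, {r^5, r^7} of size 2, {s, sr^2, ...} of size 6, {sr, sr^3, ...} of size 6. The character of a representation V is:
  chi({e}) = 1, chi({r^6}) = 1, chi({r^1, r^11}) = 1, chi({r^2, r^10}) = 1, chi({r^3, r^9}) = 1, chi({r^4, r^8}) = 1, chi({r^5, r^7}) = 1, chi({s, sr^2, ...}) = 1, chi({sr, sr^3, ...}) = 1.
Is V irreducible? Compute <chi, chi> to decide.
Irreducible: <chi, chi> = 1.

Why: <chi, chi> = (1/|G|) sum_C |C| * |chi(C)|^2 = (1/24)[1*|1|^2 + 1*|1|^2 + 2*|1|^2 + 2*|1|^2 + 2*|1|^2 + 2*|1|^2 + 2*|1|^2 + 6*|1|^2 + 6*|1|^2]
  = (1/24)[(1) + (1) + (2) + (2) + (2) + (2) + (2) + (6) + (6)] = 24/24 = 1.
A character is irreducible iff <chi, chi> = 1, so this representation is irreducible.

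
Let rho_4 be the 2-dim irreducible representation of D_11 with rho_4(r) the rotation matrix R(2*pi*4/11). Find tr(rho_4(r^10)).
chi_{rho_4}(r^10) = 2*cos(2*pi*4*10/11) = -2*cos(3*pi/11)

Proof sketch: rho_4(r^10) is rotation by angle 2*pi*4*10/11, whose trace is 2*cos(2*pi*4*10/11) = -2*cos(3*pi/11).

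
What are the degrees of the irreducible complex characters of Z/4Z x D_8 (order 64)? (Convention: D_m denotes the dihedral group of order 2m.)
Dimensions: 1, 1, 1, 1, 1, 1, 1, 1, 1, 1, 1, 1, 1, 1, 1, 1, 2, 2, 2, 2, 2, 2, 2, 2, 2, 2, 2, 2

Proof sketch: There are 28 irreducibles (= number of conjugacy classes). Their dimensions d_i satisfy sum d_i^2 = |G| = 64: 1 + 1 + 1 + 1 + 1 + 1 + 1 + 1 + 1 + 1 + 1 + 1 + 1 + 1 + 1 + 1 + 4 + 4 + 4 + 4 + 4 + 4 + 4 + 4 + 4 + 4 + 4 + 4 = 64. (For the product with Z/4Z: each of the 4 1-dim characters of Z/4Z tensors with each irrep of D_8, giving 4 copies of each D_8-dimension.)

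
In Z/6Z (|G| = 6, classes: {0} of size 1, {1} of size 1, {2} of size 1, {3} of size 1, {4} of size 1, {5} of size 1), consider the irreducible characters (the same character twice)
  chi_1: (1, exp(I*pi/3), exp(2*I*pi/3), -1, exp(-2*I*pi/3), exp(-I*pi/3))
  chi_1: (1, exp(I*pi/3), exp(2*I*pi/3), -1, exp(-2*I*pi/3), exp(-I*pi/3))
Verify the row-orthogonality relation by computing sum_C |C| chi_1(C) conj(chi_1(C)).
Sum = 6 = |G| = 6; so <chi_1, chi_1> = 1 (norm-1 confirms irreducibility).

Proof sketch: Compute term by term over conjugacy classes (|C| * chi_1(C) * conj(chi_1(C))):
  1*(1)*conj(1) + 1*(exp(I*pi/3))*conj(exp(I*pi/3)) + 1*(exp(2*I*pi/3))*conj(exp(2*I*pi/3)) + 1*(-1)*conj(-1) + 1*(exp(-2*I*pi/3))*conj(exp(-2*I*pi/3)) + 1*(exp(-I*pi/3))*conj(exp(-I*pi/3))
  = (1) + (1) + (1) + (1) + (1) + (1)
  = 6.
(Exp terms are combined using exp(i*s)*conj(exp(i*t)) = exp(i*(s-t)), and sums of them are collapsed using the identity that for every m > 1 the m distinct m-th roots of unity sum to 0, e.g. 1 + exp(2*I*pi/3) + exp(-2*I*pi/3) = 0.)
Dividing by |G| = 6 gives 6/6 = 1, matching the row-orthogonality relation <chi_1, chi_1> = [chi_1 = chi_1].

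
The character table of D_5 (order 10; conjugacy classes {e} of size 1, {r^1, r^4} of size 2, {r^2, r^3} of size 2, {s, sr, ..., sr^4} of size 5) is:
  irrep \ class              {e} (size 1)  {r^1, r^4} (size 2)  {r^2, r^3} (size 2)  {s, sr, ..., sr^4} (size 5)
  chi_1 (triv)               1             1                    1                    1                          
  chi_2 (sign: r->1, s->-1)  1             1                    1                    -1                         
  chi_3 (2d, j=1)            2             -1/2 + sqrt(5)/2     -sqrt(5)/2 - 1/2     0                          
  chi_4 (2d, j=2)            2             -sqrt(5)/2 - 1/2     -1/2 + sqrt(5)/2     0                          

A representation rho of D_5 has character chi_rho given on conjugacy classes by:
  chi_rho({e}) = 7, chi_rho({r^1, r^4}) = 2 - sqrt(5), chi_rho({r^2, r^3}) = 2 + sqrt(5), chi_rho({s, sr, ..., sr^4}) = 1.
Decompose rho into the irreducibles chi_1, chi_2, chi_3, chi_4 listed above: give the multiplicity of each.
Multiplicities: chi_1: 2, chi_2: 1, chi_3: 0, chi_4: 2.

Explanation: Use <chi_rho, chi> = (1/|G|) sum_C |C| * chi_rho(C) * conj(chi(C)) with |G| = 10 for each irreducible chi in the table:
  <chi_rho, chi_1> = (1/10)[1*(7)*conj(1) + 2*(2 - sqrt(5))*conj(1) + 2*(2 + sqrt(5))*conj(1) + 5*(1)*conj(1)]
      = (1/10)[(7) + (4 - 2*sqrt(5)) + (4 + 2*sqrt(5)) + (5)] = 20/10 = 2
  <chi_rho, chi_2> = (1/10)[1*(7)*conj(1) + 2*(2 - sqrt(5))*conj(1) + 2*(2 + sqrt(5))*conj(1) + 5*(1)*conj(-1)]
      = (1/10)[(7) + (4 - 2*sqrt(5)) + (4 + 2*sqrt(5)) + (-5)] = 10/10 = 1
  <chi_rho, chi_3> = (1/10)[1*(7)*conj(2) + 2*(2 - sqrt(5))*conj(-1/2 + sqrt(5)/2) + 2*(2 + sqrt(5))*conj(-sqrt(5)/2 - 1/2) + 5*(1)*conj(0)]
      = (1/10)[(14) + (-7 + 3*sqrt(5)) + (-7 - 3*sqrt(5)) + (0)] = 0/10 = 0
  <chi_rho, chi_4> = (1/10)[1*(7)*conj(2) + 2*(2 - sqrt(5))*conj(-sqrt(5)/2 - 1/2) + 2*(2 + sqrt(5))*conj(-1/2 + sqrt(5)/2) + 5*(1)*conj(0)]
      = (1/10)[(14) + (3 - sqrt(5)) + (sqrt(5) + 3) + (0)] = 20/10 = 2
Dimension check: dim(rho) = sum (mult * dim) = 2*1 + 1*1 + 0*2 + 2*2 = 7 = chi_rho(e) = 7.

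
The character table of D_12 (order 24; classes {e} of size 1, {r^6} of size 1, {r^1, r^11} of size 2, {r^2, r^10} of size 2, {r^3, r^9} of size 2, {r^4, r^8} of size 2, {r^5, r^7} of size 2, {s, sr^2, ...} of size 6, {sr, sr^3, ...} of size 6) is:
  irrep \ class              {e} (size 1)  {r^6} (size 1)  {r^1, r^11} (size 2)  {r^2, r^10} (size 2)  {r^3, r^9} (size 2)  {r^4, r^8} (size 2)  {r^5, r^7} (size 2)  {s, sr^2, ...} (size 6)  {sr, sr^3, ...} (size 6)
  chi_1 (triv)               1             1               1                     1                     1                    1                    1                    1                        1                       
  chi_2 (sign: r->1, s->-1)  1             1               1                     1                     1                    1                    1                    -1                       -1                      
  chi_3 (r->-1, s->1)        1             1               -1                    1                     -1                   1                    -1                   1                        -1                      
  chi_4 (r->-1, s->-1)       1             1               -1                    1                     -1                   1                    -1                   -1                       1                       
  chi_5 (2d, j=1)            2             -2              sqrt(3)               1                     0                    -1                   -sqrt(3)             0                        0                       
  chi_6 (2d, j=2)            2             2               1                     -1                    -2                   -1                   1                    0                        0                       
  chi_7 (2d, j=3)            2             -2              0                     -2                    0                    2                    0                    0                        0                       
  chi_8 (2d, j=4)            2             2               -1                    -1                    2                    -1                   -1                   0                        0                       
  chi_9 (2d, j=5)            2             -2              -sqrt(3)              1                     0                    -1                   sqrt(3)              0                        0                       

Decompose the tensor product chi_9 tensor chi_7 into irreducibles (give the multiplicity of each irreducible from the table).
chi_9 tensor chi_7 = chi_6 + chi_8 (all other irreducibles have multiplicity 0).

Derivation: The character of a tensor product is the pointwise product (chi_9 * chi_7)(C) = chi_9(C) * chi_7(C):
  {e}: (2)*(2), {r^6}: (-2)*(-2), {r^1, r^11}: (-sqrt(3))*(0), {r^2, r^10}: (1)*(-2), {r^3, r^9}: (0)*(0), {r^4, r^8}: (-1)*(2), {r^5, r^7}: (sqrt(3))*(0), {s, sr^2, ...}: (0)*(0), {sr, sr^3, ...}: (0)*(0)
so (chi_9 * chi_7) takes values
  {e} -> 4, {r^6} -> 4, {r^1, r^11} -> 0, {r^2, r^10} -> -2, {r^3, r^9} -> 0, {r^4, r^8} -> -2, {r^5, r^7} -> 0, {s, sr^2, ...} -> 0, {sr, sr^3, ...} -> 0.
Now take the inner product of this character with each irreducible chi from the table, <chi_9*chi_7, chi> = (1/24) sum_C |C| (chi_9*chi_7)(C) conj(chi(C)):
  <chi_9*chi_7, chi_1> = (1/24)[1*(4)*conj(1) + 1*(4)*conj(1) + 2*(0)*conj(1) + 2*(-2)*conj(1) + 2*(0)*conj(1) + 2*(-2)*conj(1) + 2*(0)*conj(1) + 6*(0)*conj(1) + 6*(0)*conj(1)]
      = (1/24)[(4) + (4) + (0) + (-4) + (0) + (-4) + (0) + (0) + (0)] = 0/24 = 0
  <chi_9*chi_7, chi_2> = (1/24)[1*(4)*conj(1) + 1*(4)*conj(1) + 2*(0)*conj(1) + 2*(-2)*conj(1) + 2*(0)*conj(1) + 2*(-2)*conj(1) + 2*(0)*conj(1) + 6*(0)*conj(-1) + 6*(0)*conj(-1)]
      = (1/24)[(4) + (4) + (0) + (-4) + (0) + (-4) + (0) + (0) + (0)] = 0/24 = 0
  <chi_9*chi_7, chi_3> = (1/24)[1*(4)*conj(1) + 1*(4)*conj(1) + 2*(0)*conj(-1) + 2*(-2)*conj(1) + 2*(0)*conj(-1) + 2*(-2)*conj(1) + 2*(0)*conj(-1) + 6*(0)*conj(1) + 6*(0)*conj(-1)]
      = (1/24)[(4) + (4) + (0) + (-4) + (0) + (-4) + (0) + (0) + (0)] = 0/24 = 0
  <chi_9*chi_7, chi_4> = (1/24)[1*(4)*conj(1) + 1*(4)*conj(1) + 2*(0)*conj(-1) + 2*(-2)*conj(1) + 2*(0)*conj(-1) + 2*(-2)*conj(1) + 2*(0)*conj(-1) + 6*(0)*conj(-1) + 6*(0)*conj(1)]
      = (1/24)[(4) + (4) + (0) + (-4) + (0) + (-4) + (0) + (0) + (0)] = 0/24 = 0
  <chi_9*chi_7, chi_5> = (1/24)[1*(4)*conj(2) + 1*(4)*conj(-2) + 2*(0)*conj(sqrt(3)) + 2*(-2)*conj(1) + 2*(0)*conj(0) + 2*(-2)*conj(-1) + 2*(0)*conj(-sqrt(3)) + 6*(0)*conj(0) + 6*(0)*conj(0)]
      = (1/24)[(8) + (-8) + (0) + (-4) + (0) + (4) + (0) + (0) + (0)] = 0/24 = 0
  <chi_9*chi_7, chi_6> = (1/24)[1*(4)*conj(2) + 1*(4)*conj(2) + 2*(0)*conj(1) + 2*(-2)*conj(-1) + 2*(0)*conj(-2) + 2*(-2)*conj(-1) + 2*(0)*conj(1) + 6*(0)*conj(0) + 6*(0)*conj(0)]
      = (1/24)[(8) + (8) + (0) + (4) + (0) + (4) + (0) + (0) + (0)] = 24/24 = 1
  <chi_9*chi_7, chi_7> = (1/24)[1*(4)*conj(2) + 1*(4)*conj(-2) + 2*(0)*conj(0) + 2*(-2)*conj(-2) + 2*(0)*conj(0) + 2*(-2)*conj(2) + 2*(0)*conj(0) + 6*(0)*conj(0) + 6*(0)*conj(0)]
      = (1/24)[(8) + (-8) + (0) + (8) + (0) + (-8) + (0) + (0) + (0)] = 0/24 = 0
  <chi_9*chi_7, chi_8> = (1/24)[1*(4)*conj(2) + 1*(4)*conj(2) + 2*(0)*conj(-1) + 2*(-2)*conj(-1) + 2*(0)*conj(2) + 2*(-2)*conj(-1) + 2*(0)*conj(-1) + 6*(0)*conj(0) + 6*(0)*conj(0)]
      = (1/24)[(8) + (8) + (0) + (4) + (0) + (4) + (0) + (0) + (0)] = 24/24 = 1
  <chi_9*chi_7, chi_9> = (1/24)[1*(4)*conj(2) + 1*(4)*conj(-2) + 2*(0)*conj(-sqrt(3)) + 2*(-2)*conj(1) + 2*(0)*conj(0) + 2*(-2)*conj(-1) + 2*(0)*conj(sqrt(3)) + 6*(0)*conj(0) + 6*(0)*conj(0)]
      = (1/24)[(8) + (-8) + (0) + (-4) + (0) + (4) + (0) + (0) + (0)] = 0/24 = 0
Hence the multiplicities are chi_6: 1, chi_8: 1. Dimension check: dim(chi_9)*dim(chi_7) = 2*2 = 4 and sum (mult * dim) = 1*2 + 1*2 = 4.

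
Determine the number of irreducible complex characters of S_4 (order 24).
5

Working: The number of irreducible complex representations of a finite group equals its number of conjugacy classes. Conjugacy classes in S_4 correspond to cycle types, i.e. partitions of 4; there are p(4) = 5 of them, so S_4 (order 24) has exactly 5 irreducible complex representations.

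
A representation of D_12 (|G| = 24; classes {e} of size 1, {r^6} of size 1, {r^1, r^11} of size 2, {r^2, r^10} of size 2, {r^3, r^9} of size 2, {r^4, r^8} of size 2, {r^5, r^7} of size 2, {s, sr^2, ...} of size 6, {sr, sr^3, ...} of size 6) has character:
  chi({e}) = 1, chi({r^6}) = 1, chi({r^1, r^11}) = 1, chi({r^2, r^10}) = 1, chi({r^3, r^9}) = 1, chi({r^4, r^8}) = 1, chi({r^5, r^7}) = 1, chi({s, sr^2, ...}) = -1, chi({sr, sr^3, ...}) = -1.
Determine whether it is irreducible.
Irreducible: <chi, chi> = 1.

Working: <chi, chi> = (1/|G|) sum_C |C| * |chi(C)|^2 = (1/24)[1*|1|^2 + 1*|1|^2 + 2*|1|^2 + 2*|1|^2 + 2*|1|^2 + 2*|1|^2 + 2*|1|^2 + 6*|-1|^2 + 6*|-1|^2]
  = (1/24)[(1) + (1) + (2) + (2) + (2) + (2) + (2) + (6) + (6)] = 24/24 = 1.
A character is irreducible iff <chi, chi> = 1, so this representation is irreducible.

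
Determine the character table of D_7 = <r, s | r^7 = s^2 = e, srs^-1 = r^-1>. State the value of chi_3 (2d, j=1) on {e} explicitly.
Conjugacy classes: {e} of size 1, {r^1, r^6} of size 2, {r^2, r^5} of size 2, {r^3, r^4} of size 2, {s, sr, ..., sr^6} of size 7.
Character table:
  irrep \ class              {e} (size 1)  {r^1, r^6} (size 2)  {r^2, r^5} (size 2)  {r^3, r^4} (size 2)  {s, sr, ..., sr^6} (size 7)
  chi_1 (triv)               1             1                    1                    1                    1                          
  chi_2 (sign: r->1, s->-1)  1             1                    1                    1                    -1                         
  chi_3 (2d, j=1)            2             2*cos(2*pi/7)        -2*cos(3*pi/7)       -2*cos(pi/7)         0                          
  chi_4 (2d, j=2)            2             -2*cos(3*pi/7)       -2*cos(pi/7)         2*cos(2*pi/7)        0                          
  chi_5 (2d, j=3)            2             -2*cos(pi/7)         2*cos(2*pi/7)        -2*cos(3*pi/7)       0                          

Spot check: chi_3 (2d, j=1) on {e} = 2.

Solution. D_7 has order 2*7 = 14 with 5 conjugacy classes, hence 5 irreducibles. Sum of squared dims 1 + 1 + 4 + 4 + 4 = 14 = |G|. Linear characters come from the abelianisation; the 2-dimensional irreps have character r^k -> 2*cos(2*pi*j*k/7), reflections -> 0.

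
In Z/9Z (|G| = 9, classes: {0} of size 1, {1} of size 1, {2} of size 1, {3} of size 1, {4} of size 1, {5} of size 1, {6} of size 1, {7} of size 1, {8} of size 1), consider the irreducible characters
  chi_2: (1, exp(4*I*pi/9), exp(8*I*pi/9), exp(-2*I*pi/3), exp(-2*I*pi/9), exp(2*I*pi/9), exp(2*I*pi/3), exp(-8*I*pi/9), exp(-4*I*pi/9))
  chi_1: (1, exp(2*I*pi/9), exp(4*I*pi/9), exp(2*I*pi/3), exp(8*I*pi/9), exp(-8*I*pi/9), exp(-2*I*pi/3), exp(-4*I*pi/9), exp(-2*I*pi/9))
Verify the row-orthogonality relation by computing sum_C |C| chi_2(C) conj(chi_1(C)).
Sum = 0; so <chi_2, chi_1> = 0 (distinct irreducibles are orthogonal).

Working: Compute term by term over conjugacy classes (|C| * chi_2(C) * conj(chi_1(C))):
  1*(1)*conj(1) + 1*(exp(4*I*pi/9))*conj(exp(2*I*pi/9)) + 1*(exp(8*I*pi/9))*conj(exp(4*I*pi/9)) + 1*(exp(-2*I*pi/3))*conj(exp(2*I*pi/3)) + 1*(exp(-2*I*pi/9))*conj(exp(8*I*pi/9)) + 1*(exp(2*I*pi/9))*conj(exp(-8*I*pi/9)) + 1*(exp(2*I*pi/3))*conj(exp(-2*I*pi/3)) + 1*(exp(-8*I*pi/9))*conj(exp(-4*I*pi/9)) + 1*(exp(-4*I*pi/9))*conj(exp(-2*I*pi/9))
  = (1) + (exp(2*I*pi/9)) + (exp(4*I*pi/9)) + (exp(2*I*pi/3)) + (exp(8*I*pi/9)) + (exp(-8*I*pi/9)) + (exp(-2*I*pi/3)) + (exp(-4*I*pi/9)) + (exp(-2*I*pi/9))
  = 0.
(Exp terms are combined using exp(i*s)*conj(exp(i*t)) = exp(i*(s-t)), and sums of them are collapsed using the identity that for every m > 1 the m distinct m-th roots of unity sum to 0, e.g. 1 + exp(2*I*pi/3) + exp(-2*I*pi/3) = 0.)
Dividing by |G| = 9 gives 0/9 = 0, matching the row-orthogonality relation <chi_2, chi_1> = [chi_2 = chi_1].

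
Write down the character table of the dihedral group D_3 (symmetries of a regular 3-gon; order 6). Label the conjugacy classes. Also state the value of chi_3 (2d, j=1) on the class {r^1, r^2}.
Conjugacy classes: {e} of size 1, {r^1, r^2} of size 2, {s, sr, ..., sr^2} of size 3.
Character table:
  irrep \ class              {e} (size 1)  {r^1, r^2} (size 2)  {s, sr, ..., sr^2} (size 3)
  chi_1 (triv)               1             1                    1                          
  chi_2 (sign: r->1, s->-1)  1             1                    -1                         
  chi_3 (2d, j=1)            2             -1                   0                          

Spot check: chi_3 (2d, j=1) on {r^1, r^2} = -1.

Why: D_3 has order 2*3 = 6 with 3 conjugacy classes, hence 3 irreducibles. Sum of squared dims 1 + 1 + 4 = 6 = |G|. Linear characters come from the abelianisation; the 2-dimensional irreps have character r^k -> 2*cos(2*pi*j*k/3), reflections -> 0.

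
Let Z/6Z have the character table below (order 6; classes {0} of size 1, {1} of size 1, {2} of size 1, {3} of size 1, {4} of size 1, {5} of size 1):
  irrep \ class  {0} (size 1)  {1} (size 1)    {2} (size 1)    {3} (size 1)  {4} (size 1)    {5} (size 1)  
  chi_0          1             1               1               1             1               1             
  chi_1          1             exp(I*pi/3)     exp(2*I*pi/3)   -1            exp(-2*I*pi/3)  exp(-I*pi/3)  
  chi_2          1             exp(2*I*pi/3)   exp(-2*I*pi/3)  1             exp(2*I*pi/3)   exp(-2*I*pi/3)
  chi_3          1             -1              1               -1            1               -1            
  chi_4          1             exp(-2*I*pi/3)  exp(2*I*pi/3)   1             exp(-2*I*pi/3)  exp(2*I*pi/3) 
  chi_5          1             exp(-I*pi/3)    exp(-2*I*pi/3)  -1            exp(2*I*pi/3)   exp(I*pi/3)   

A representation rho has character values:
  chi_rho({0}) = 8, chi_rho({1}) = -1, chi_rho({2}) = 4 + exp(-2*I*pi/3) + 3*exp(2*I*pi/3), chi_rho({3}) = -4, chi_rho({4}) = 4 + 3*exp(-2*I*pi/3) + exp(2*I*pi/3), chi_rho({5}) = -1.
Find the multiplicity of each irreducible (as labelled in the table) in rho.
Multiplicities: chi_0: 1, chi_1: 2, chi_2: 0, chi_3: 3, chi_4: 1, chi_5: 1.

Working: Use <chi_rho, chi> = (1/|G|) sum_C |C| * chi_rho(C) * conj(chi(C)) with |G| = 6 for each irreducible chi in the table:
  <chi_rho, chi_0> = (1/6)[1*(8)*conj(1) + 1*(-1)*conj(1) + 1*(4 + exp(-2*I*pi/3) + 3*exp(2*I*pi/3))*conj(1) + 1*(-4)*conj(1) + 1*(4 + 3*exp(-2*I*pi/3) + exp(2*I*pi/3))*conj(1) + 1*(-1)*conj(1)]
      = (1/6)[(8) + (-1) + (4 + exp(-2*I*pi/3) + 3*exp(2*I*pi/3)) + (-4) + (4 + 3*exp(-2*I*pi/3) + exp(2*I*pi/3)) + (-1)] = 6/6 = 1
  <chi_rho, chi_1> = (1/6)[1*(8)*conj(1) + 1*(-1)*conj(exp(I*pi/3)) + 1*(4 + exp(-2*I*pi/3) + 3*exp(2*I*pi/3))*conj(exp(2*I*pi/3)) + 1*(-4)*conj(-1) + 1*(4 + 3*exp(-2*I*pi/3) + exp(2*I*pi/3))*conj(exp(-2*I*pi/3)) + 1*(-1)*conj(exp(-I*pi/3))]
      = (1/6)[(8) + (1 + exp(-2*I*pi/3) - 2*exp(-I*pi/3)) + (3 + 4*exp(-2*I*pi/3) + exp(2*I*pi/3)) + (4) + (3 + exp(-2*I*pi/3) + 4*exp(2*I*pi/3)) + (1 - 2*exp(I*pi/3) + exp(2*I*pi/3))] = 12/6 = 2
  <chi_rho, chi_2> = (1/6)[1*(8)*conj(1) + 1*(-1)*conj(exp(2*I*pi/3)) + 1*(4 + exp(-2*I*pi/3) + 3*exp(2*I*pi/3))*conj(exp(-2*I*pi/3)) + 1*(-4)*conj(1) + 1*(4 + 3*exp(-2*I*pi/3) + exp(2*I*pi/3))*conj(exp(2*I*pi/3)) + 1*(-1)*conj(exp(-2*I*pi/3))]
      = (1/6)[(8) + (-1 + 2*exp(-I*pi/3) + exp(2*I*pi/3) - 2*exp(-2*I*pi/3)) + (1 + 3*exp(-2*I*pi/3) + 4*exp(2*I*pi/3)) + (-4) + (1 + 4*exp(-2*I*pi/3) + 3*exp(2*I*pi/3)) + (-1 - 2*exp(2*I*pi/3) + exp(-2*I*pi/3) + 2*exp(I*pi/3))] = 0/6 = 0
  <chi_rho, chi_3> = (1/6)[1*(8)*conj(1) + 1*(-1)*conj(-1) + 1*(4 + exp(-2*I*pi/3) + 3*exp(2*I*pi/3))*conj(1) + 1*(-4)*conj(-1) + 1*(4 + 3*exp(-2*I*pi/3) + exp(2*I*pi/3))*conj(1) + 1*(-1)*conj(-1)]
      = (1/6)[(8) + (1) + (4 + exp(-2*I*pi/3) + 3*exp(2*I*pi/3)) + (4) + (4 + 3*exp(-2*I*pi/3) + exp(2*I*pi/3)) + (1)] = 18/6 = 3
  <chi_rho, chi_4> = (1/6)[1*(8)*conj(1) + 1*(-1)*conj(exp(-2*I*pi/3)) + 1*(4 + exp(-2*I*pi/3) + 3*exp(2*I*pi/3))*conj(exp(2*I*pi/3)) + 1*(-4)*conj(1) + 1*(4 + 3*exp(-2*I*pi/3) + exp(2*I*pi/3))*conj(exp(-2*I*pi/3)) + 1*(-1)*conj(exp(2*I*pi/3))]
      = (1/6)[(8) + (-1 - 2*exp(2*I*pi/3) + exp(I*pi/3)) + (3 + 4*exp(-2*I*pi/3) + exp(2*I*pi/3)) + (-4) + (3 + exp(-2*I*pi/3) + 4*exp(2*I*pi/3)) + (-1 + exp(-I*pi/3) - 2*exp(-2*I*pi/3))] = 6/6 = 1
  <chi_rho, chi_5> = (1/6)[1*(8)*conj(1) + 1*(-1)*conj(exp(-I*pi/3)) + 1*(4 + exp(-2*I*pi/3) + 3*exp(2*I*pi/3))*conj(exp(-2*I*pi/3)) + 1*(-4)*conj(-1) + 1*(4 + 3*exp(-2*I*pi/3) + exp(2*I*pi/3))*conj(exp(2*I*pi/3)) + 1*(-1)*conj(exp(I*pi/3))]
      = (1/6)[(8) + (1 - 2*exp(I*pi/3) + exp(-I*pi/3) + 2*exp(2*I*pi/3)) + (1 + 3*exp(-2*I*pi/3) + 4*exp(2*I*pi/3)) + (4) + (1 + 4*exp(-2*I*pi/3) + 3*exp(2*I*pi/3)) + (1 + 2*exp(-2*I*pi/3) + exp(I*pi/3) - 2*exp(-I*pi/3))] = 6/6 = 1
(Exp terms are combined using exp(i*s)*conj(exp(i*t)) = exp(i*(s-t)), and sums of them are collapsed using the identity that for every m > 1 the m distinct m-th roots of unity sum to 0, e.g. 1 + exp(2*I*pi/3) + exp(-2*I*pi/3) = 0.)
Dimension check: dim(rho) = sum (mult * dim) = 1*1 + 2*1 + 0*1 + 3*1 + 1*1 + 1*1 = 8 = chi_rho(e) = 8.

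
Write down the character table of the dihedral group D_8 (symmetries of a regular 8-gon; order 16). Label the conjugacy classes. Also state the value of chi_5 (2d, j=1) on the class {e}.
Conjugacy classes: {e} of size 1, {r^4} of size 1, {r^1, r^7} of size 2, {r^2, r^6} of size 2, {r^3, r^5} of size 2, {s, sr^2, ...} of size 4, {sr, sr^3, ...} of size 4.
Character table:
  irrep \ class              {e} (size 1)  {r^4} (size 1)  {r^1, r^7} (size 2)  {r^2, r^6} (size 2)  {r^3, r^5} (size 2)  {s, sr^2, ...} (size 4)  {sr, sr^3, ...} (size 4)
  chi_1 (triv)               1             1               1                    1                    1                    1                        1                       
  chi_2 (sign: r->1, s->-1)  1             1               1                    1                    1                    -1                       -1                      
  chi_3 (r->-1, s->1)        1             1               -1                   1                    -1                   1                        -1                      
  chi_4 (r->-1, s->-1)       1             1               -1                   1                    -1                   -1                       1                       
  chi_5 (2d, j=1)            2             -2              sqrt(2)              0                    -sqrt(2)             0                        0                       
  chi_6 (2d, j=2)            2             2               0                    -2                   0                    0                        0                       
  chi_7 (2d, j=3)            2             -2              -sqrt(2)             0                    sqrt(2)              0                        0                       

Spot check: chi_5 (2d, j=1) on {e} = 2.

Justification: D_8 has order 2*8 = 16 with 7 conjugacy classes, hence 7 irreducibles. Sum of squared dims 1 + 1 + 1 + 1 + 4 + 4 + 4 = 16 = |G|. Linear characters come from the abelianisation; the 2-dimensional irreps have character r^k -> 2*cos(2*pi*j*k/8), reflections -> 0.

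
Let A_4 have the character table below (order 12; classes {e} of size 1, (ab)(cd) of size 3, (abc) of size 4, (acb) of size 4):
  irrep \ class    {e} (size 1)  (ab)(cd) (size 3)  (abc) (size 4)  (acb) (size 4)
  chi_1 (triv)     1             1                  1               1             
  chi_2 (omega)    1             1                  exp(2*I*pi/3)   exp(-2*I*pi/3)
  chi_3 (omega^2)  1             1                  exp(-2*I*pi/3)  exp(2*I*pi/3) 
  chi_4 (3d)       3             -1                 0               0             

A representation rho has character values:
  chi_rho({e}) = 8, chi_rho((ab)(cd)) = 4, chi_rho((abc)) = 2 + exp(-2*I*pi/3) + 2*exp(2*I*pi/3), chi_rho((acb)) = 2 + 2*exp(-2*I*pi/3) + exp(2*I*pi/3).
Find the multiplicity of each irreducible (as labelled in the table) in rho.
Multiplicities: chi_1: 2, chi_2: 2, chi_3: 1, chi_4: 1.

Argument: Use <chi_rho, chi> = (1/|G|) sum_C |C| * chi_rho(C) * conj(chi(C)) with |G| = 12 for each irreducible chi in the table:
  <chi_rho, chi_1> = (1/12)[1*(8)*conj(1) + 3*(4)*conj(1) + 4*(2 + exp(-2*I*pi/3) + 2*exp(2*I*pi/3))*conj(1) + 4*(2 + 2*exp(-2*I*pi/3) + exp(2*I*pi/3))*conj(1)]
      = (1/12)[(8) + (12) + (8 + 4*exp(-2*I*pi/3) + 8*exp(2*I*pi/3)) + (8 + 8*exp(-2*I*pi/3) + 4*exp(2*I*pi/3))] = 24/12 = 2
  <chi_rho, chi_2> = (1/12)[1*(8)*conj(1) + 3*(4)*conj(1) + 4*(2 + exp(-2*I*pi/3) + 2*exp(2*I*pi/3))*conj(exp(2*I*pi/3)) + 4*(2 + 2*exp(-2*I*pi/3) + exp(2*I*pi/3))*conj(exp(-2*I*pi/3))]
      = (1/12)[(8) + (12) + (8 + 8*exp(-2*I*pi/3) + 4*exp(2*I*pi/3)) + (8 + 4*exp(-2*I*pi/3) + 8*exp(2*I*pi/3))] = 24/12 = 2
  <chi_rho, chi_3> = (1/12)[1*(8)*conj(1) + 3*(4)*conj(1) + 4*(2 + exp(-2*I*pi/3) + 2*exp(2*I*pi/3))*conj(exp(-2*I*pi/3)) + 4*(2 + 2*exp(-2*I*pi/3) + exp(2*I*pi/3))*conj(exp(2*I*pi/3))]
      = (1/12)[(8) + (12) + (-4) + (-4)] = 12/12 = 1
  <chi_rho, chi_4> = (1/12)[1*(8)*conj(3) + 3*(4)*conj(-1) + 4*(2 + exp(-2*I*pi/3) + 2*exp(2*I*pi/3))*conj(0) + 4*(2 + 2*exp(-2*I*pi/3) + exp(2*I*pi/3))*conj(0)]
      = (1/12)[(24) + (-12) + (0) + (0)] = 12/12 = 1
(Exp terms are combined using exp(i*s)*conj(exp(i*t)) = exp(i*(s-t)), and sums of them are collapsed using the identity that for every m > 1 the m distinct m-th roots of unity sum to 0, e.g. 1 + exp(2*I*pi/3) + exp(-2*I*pi/3) = 0.)
Dimension check: dim(rho) = sum (mult * dim) = 2*1 + 2*1 + 1*1 + 1*3 = 8 = chi_rho(e) = 8.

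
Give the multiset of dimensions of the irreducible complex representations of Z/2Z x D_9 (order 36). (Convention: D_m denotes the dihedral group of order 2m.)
Dimensions: 1, 1, 1, 1, 2, 2, 2, 2, 2, 2, 2, 2

Details: There are 12 irreducibles (= number of conjugacy classes). Their dimensions d_i satisfy sum d_i^2 = |G| = 36: 1 + 1 + 1 + 1 + 4 + 4 + 4 + 4 + 4 + 4 + 4 + 4 = 36. (For the product with Z/2Z: each of the 2 1-dim characters of Z/2Z tensors with each irrep of D_9, giving 2 copies of each D_9-dimension.)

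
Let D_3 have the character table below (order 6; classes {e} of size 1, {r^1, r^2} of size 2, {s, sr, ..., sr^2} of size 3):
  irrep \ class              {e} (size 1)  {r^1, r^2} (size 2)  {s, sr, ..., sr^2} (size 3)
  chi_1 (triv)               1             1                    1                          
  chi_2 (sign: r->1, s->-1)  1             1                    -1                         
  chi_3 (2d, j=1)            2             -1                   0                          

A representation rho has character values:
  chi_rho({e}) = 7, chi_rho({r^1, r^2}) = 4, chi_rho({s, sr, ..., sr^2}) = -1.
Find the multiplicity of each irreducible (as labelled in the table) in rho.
Multiplicities: chi_1: 2, chi_2: 3, chi_3: 1.

Argument: Use <chi_rho, chi> = (1/|G|) sum_C |C| * chi_rho(C) * conj(chi(C)) with |G| = 6 for each irreducible chi in the table:
  <chi_rho, chi_1> = (1/6)[1*(7)*conj(1) + 2*(4)*conj(1) + 3*(-1)*conj(1)]
      = (1/6)[(7) + (8) + (-3)] = 12/6 = 2
  <chi_rho, chi_2> = (1/6)[1*(7)*conj(1) + 2*(4)*conj(1) + 3*(-1)*conj(-1)]
      = (1/6)[(7) + (8) + (3)] = 18/6 = 3
  <chi_rho, chi_3> = (1/6)[1*(7)*conj(2) + 2*(4)*conj(-1) + 3*(-1)*conj(0)]
      = (1/6)[(14) + (-8) + (0)] = 6/6 = 1
Dimension check: dim(rho) = sum (mult * dim) = 2*1 + 3*1 + 1*2 = 7 = chi_rho(e) = 7.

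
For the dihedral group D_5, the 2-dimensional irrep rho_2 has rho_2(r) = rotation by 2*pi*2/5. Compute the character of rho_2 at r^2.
chi_{rho_2}(r^2) = 2*cos(2*pi*2*2/5) = -1/2 + sqrt(5)/2

Reasoning: rho_2(r^2) is rotation by angle 2*pi*2*2/5, whose trace is 2*cos(2*pi*2*2/5) = -1/2 + sqrt(5)/2.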